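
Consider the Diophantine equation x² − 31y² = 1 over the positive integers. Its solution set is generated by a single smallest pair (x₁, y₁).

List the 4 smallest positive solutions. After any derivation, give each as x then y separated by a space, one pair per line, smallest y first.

d=31: √d = [5; 1,1,3,5,3,1,1,10] (ℓ=8, even), read p_7/q_7
a_0=5:  p_0=5·1+0=5,  q_0=5·0+1=1
a_1=1:  p_1=1·5+1=6,  q_1=1·1+0=1
a_2=1:  p_2=1·6+5=11,  q_2=1·1+1=2
…
a_4=5:  p_4=5·39+11=206,  q_4=5·7+2=37
a_5=3:  p_5=3·206+39=657,  q_5=3·37+7=118
a_6=1:  p_6=1·657+206=863,  q_6=1·118+37=155
a_7=1:  p_7=1·863+657=1520,  q_7=1·155+118=273
→ (1520, 273).  Check: 1520²=2310400, 31·273²=2310399, difference 1.
(1520+273√31)^2 = 4620799 + 829920√31
(1520+273√31)^3 = 14047227440 + 2522956527√31
(1520+273√31)^4 = 42703566796801 + 7669787012160√31

1520 273
4620799 829920
14047227440 2522956527
42703566796801 7669787012160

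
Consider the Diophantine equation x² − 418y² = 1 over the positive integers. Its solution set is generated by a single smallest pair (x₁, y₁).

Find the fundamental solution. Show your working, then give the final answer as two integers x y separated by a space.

33857 1656

d=418: √d = [20; 2,4,20,4,2,40] (ℓ=6, even), read p_5/q_5
a_0=20:  p_0=20·1+0=20,  q_0=20·0+1=1
a_1=2:  p_1=2·20+1=41,  q_1=2·1+0=2
…
a_3=20:  p_3=20·184+41=3721,  q_3=20·9+2=182
a_4=4:  p_4=4·3721+184=15068,  q_4=4·182+9=737
a_5=2:  p_5=2·15068+3721=33857,  q_5=2·737+182=1656
→ (33857, 1656).  Check: 33857²=1146296449, 418·1656²=1146296448, difference 1.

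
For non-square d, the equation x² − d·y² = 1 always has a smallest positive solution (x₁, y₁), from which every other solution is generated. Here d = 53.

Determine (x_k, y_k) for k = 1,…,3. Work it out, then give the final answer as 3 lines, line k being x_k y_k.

66249 9100
8777860001 1205731800
1163048894346249 159757052027300

√53 → a₀=7, period (3,1,1,3,14); ℓ=5 odd so k=9
i=0: a=7 ⇒ p=7, q=1
i=1: a=3 ⇒ p=22, q=3
i=2: a=1 ⇒ p=29, q=4
i=3: a=1 ⇒ p=51, q=7
i=4: a=3 ⇒ p=182, q=25
i=5: a=14 ⇒ p=2599, q=357
i=6: a=3 ⇒ p=7979, q=1096
i=7: a=1 ⇒ p=10578, q=1453
i=8: a=1 ⇒ p=18557, q=2549
i=9: a=3 ⇒ p=66249, q=9100
→ (66249, 9100).  Check: 66249²=4388930001, 53·9100²=4388930000, difference 1.
(66249+9100√53)^2 = 8777860001 + 1205731800√53
(66249+9100√53)^3 = 1163048894346249 + 159757052027300√53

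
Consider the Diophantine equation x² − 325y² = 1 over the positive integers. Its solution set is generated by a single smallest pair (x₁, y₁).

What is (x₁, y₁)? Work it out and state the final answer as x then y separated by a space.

d=325: √d = [18; 36] (ℓ=1, odd), read p_1/q_1
a_0=18:  p_0=18·1+0=18,  q_0=18·0+1=1
a_1=36:  p_1=36·18+1=649,  q_1=36·1+0=36
(x₁, y₁) = (649, 36);  649² − 325·36² = 1 ✓

649 36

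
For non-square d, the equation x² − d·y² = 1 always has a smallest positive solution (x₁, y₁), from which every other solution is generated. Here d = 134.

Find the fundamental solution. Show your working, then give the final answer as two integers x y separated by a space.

145925 12606

√134 → a₀=11, period (1,1,2,1,3,…,1,1,22); ℓ=14 even so k=13
a_0=11:  p_0=11·1+0=11,  q_0=11·0+1=1
a_1=1:  p_1=1·11+1=12,  q_1=1·1+0=1
…
a_4=1:  p_4=1·58+23=81,  q_4=1·5+2=7
a_5=3:  p_5=3·81+58=301,  q_5=3·7+5=26
a_6=1:  p_6=1·301+81=382,  q_6=1·26+7=33
…
a_8=1:  p_8=1·4121+382=4503,  q_8=1·356+33=389
…
a_11=2:  p_11=2·22133+17630=61896,  q_11=2·1912+1523=5347
a_12=1:  p_12=1·61896+22133=84029,  q_12=1·5347+1912=7259
a_13=1:  p_13=1·84029+61896=145925,  q_13=1·7259+5347=12606
(x₁, y₁) = (145925, 12606);  145925² − 134·12606² = 1 ✓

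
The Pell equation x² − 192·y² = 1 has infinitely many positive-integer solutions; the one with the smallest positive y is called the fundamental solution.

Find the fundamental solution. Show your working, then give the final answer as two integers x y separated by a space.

d=192: √d = [13; 1,5,1,26] (ℓ=4, even), read p_3/q_3
i=0: a=13 ⇒ p=13, q=1
…
i=2: a=5 ⇒ p=83, q=6
i=3: a=1 ⇒ p=97, q=7
(x₁, y₁) = (97, 7);  97² − 192·7² = 1 ✓

97 7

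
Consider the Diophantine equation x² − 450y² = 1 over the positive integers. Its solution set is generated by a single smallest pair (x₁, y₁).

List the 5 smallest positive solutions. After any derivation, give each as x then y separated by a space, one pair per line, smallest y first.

19601 924
768398401 36222648
30122754096401 1420000245972
1180872205318713601 55666849606371696
46292552162781456490001 2182251836848982980620

d=450: √d = [21; 4,1,2,4,2,1,4,42] (ℓ=8, even), read p_7/q_7
a_0=21:  p_0=21·1+0=21,  q_0=21·0+1=1
…
a_2=1:  p_2=1·85+21=106,  q_2=1·4+1=5
a_3=2:  p_3=2·106+85=297,  q_3=2·5+4=14
a_4=4:  p_4=4·297+106=1294,  q_4=4·14+5=61
a_5=2:  p_5=2·1294+297=2885,  q_5=2·61+14=136
a_6=1:  p_6=1·2885+1294=4179,  q_6=1·136+61=197
a_7=4:  p_7=4·4179+2885=19601,  q_7=4·197+136=924
→ (19601, 924).  Check: 19601²=384199201, 450·924²=384199200, difference 1.
(x_2, y_2) = (19601·19601 + 450·924·924, 19601·924 + 924·19601) = (768398401, 36222648)
(x_3, y_3) = (19601·768398401 + 450·924·36222648, 19601·36222648 + 924·768398401) = (30122754096401, 1420000245972)
(x_4, y_4) = (19601·30122754096401 + 450·924·1420000245972, 19601·1420000245972 + 924·30122754096401) = (1180872205318713601, 55666849606371696)
(x_5, y_5) = (19601·1180872205318713601 + 450·924·55666849606371696, 19601·55666849606371696 + 924·1180872205318713601) = (46292552162781456490001, 2182251836848982980620)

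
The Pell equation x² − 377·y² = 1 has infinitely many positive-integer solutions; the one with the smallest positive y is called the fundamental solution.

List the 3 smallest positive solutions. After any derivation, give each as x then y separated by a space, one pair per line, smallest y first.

√377 → a₀=19, period (2,2,2,38); ℓ=4 even so k=3
step 0: (19, 1)  from 19·(1,0) + (0,1)
step 1: (39, 2)  from 2·(19,1) + (1,0)
step 2: (97, 5)  from 2·(39,2) + (19,1)
step 3: (233, 12)  from 2·(97,5) + (39,2)
fundamental: x₁=233, y₁=12  (since 54289 − 377·144 = 1)
(233+12√377)^2 = 108577 + 5592√377
(233+12√377)^3 = 50596649 + 2605860√377

233 12
108577 5592
50596649 2605860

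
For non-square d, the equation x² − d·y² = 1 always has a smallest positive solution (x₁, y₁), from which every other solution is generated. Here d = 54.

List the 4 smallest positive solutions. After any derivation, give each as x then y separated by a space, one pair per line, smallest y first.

485 66
470449 64020
456335045 62099334
442644523201 60236289960

d=54: √d = [7; 2,1,6,1,2,14] (ℓ=6, even), read p_5/q_5
a_0=7:  p_0=7·1+0=7,  q_0=7·0+1=1
a_1=2:  p_1=2·7+1=15,  q_1=2·1+0=2
…
a_4=1:  p_4=1·147+22=169,  q_4=1·20+3=23
a_5=2:  p_5=2·169+147=485,  q_5=2·23+20=66
(x₁, y₁) = (485, 66);  485² − 54·66² = 1 ✓
(x_2, y_2) = (485·485 + 54·66·66, 485·66 + 66·485) = (470449, 64020)
(x_3, y_3) = (485·470449 + 54·66·64020, 485·64020 + 66·470449) = (456335045, 62099334)
(x_4, y_4) = (485·456335045 + 54·66·62099334, 485·62099334 + 66·456335045) = (442644523201, 60236289960)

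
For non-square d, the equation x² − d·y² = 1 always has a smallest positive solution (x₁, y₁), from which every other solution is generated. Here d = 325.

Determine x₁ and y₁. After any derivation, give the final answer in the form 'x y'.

649 36

√325 = [18; 36, …], period ℓ=1 (odd) → k=1
step 0: (18, 1)  from 18·(1,0) + (0,1)
step 1: (649, 36)  from 36·(18,1) + (1,0)
(x₁, y₁) = (649, 36);  649² − 325·36² = 1 ✓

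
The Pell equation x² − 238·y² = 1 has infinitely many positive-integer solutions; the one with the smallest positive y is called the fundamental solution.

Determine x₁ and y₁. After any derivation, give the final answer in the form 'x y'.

11663 756

d=238: √d = [15; 2,2,1,14,1,2,2,30] (ℓ=8, even), read p_7/q_7
step 0: (15, 1)  from 15·(1,0) + (0,1)
…
step 2: (77, 5)  from 2·(31,2) + (15,1)
…
step 4: (1589, 103)  from 14·(108,7) + (77,5)
step 5: (1697, 110)  from 1·(1589,103) + (108,7)
step 6: (4983, 323)  from 2·(1697,110) + (1589,103)
step 7: (11663, 756)  from 2·(4983,323) + (1697,110)
fundamental: x₁=11663, y₁=756  (since 136025569 − 238·571536 = 1)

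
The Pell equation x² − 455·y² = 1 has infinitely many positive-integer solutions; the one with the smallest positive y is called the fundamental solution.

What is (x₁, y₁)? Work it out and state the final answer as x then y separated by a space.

64 3

√455 = [21; 3,42, …], period ℓ=2 (even) → k=1
i=0: a=21 ⇒ p=21, q=1
i=1: a=3 ⇒ p=64, q=3
(x₁, y₁) = (64, 3);  64² − 455·3² = 1 ✓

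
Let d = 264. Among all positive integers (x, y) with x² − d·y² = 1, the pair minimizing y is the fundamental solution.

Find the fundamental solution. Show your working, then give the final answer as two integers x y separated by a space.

65 4

[16; 4,32] for √264; ℓ=2 ⇒ convergent index 1
a_0=16:  p_0=16·1+0=16,  q_0=16·0+1=1
a_1=4:  p_1=4·16+1=65,  q_1=4·1+0=4
(x₁, y₁) = (65, 4);  65² − 264·4² = 1 ✓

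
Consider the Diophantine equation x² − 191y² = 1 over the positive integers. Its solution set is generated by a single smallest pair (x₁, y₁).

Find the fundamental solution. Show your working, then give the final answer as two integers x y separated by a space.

8994000 650783

[13; 1,4,1,1,3,…,4,1,26] for √191; ℓ=16 ⇒ convergent index 15
step 0: (13, 1)  from 13·(1,0) + (0,1)
step 1: (14, 1)  from 1·(13,1) + (1,0)
step 2: (69, 5)  from 4·(14,1) + (13,1)
step 3: (83, 6)  from 1·(69,5) + (14,1)
…
step 5: (539, 39)  from 3·(152,11) + (83,6)
step 6: (1230, 89)  from 2·(539,39) + (152,11)
step 7: (2999, 217)  from 2·(1230,89) + (539,39)
step 8: (40217, 2910)  from 13·(2999,217) + (1230,89)
…
step 10: (207083, 14984)  from 2·(83433,6037) + (40217,2910)
step 11: (704682, 50989)  from 3·(207083,14984) + (83433,6037)
step 12: (911765, 65973)  from 1·(704682,50989) + (207083,14984)
step 13: (1616447, 116962)  from 1·(911765,65973) + (704682,50989)
step 14: (7377553, 533821)  from 4·(1616447,116962) + (911765,65973)
step 15: (8994000, 650783)  from 1·(7377553,533821) + (1616447,116962)
→ (8994000, 650783).  Check: 8994000²=80892036000000, 191·650783²=80892035999999, difference 1.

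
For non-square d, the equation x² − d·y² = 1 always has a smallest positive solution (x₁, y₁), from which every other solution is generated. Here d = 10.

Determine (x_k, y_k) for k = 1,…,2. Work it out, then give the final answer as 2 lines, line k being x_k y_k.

d=10: √d = [3; 6] (ℓ=1, odd), read p_1/q_1
k=0  a_k=3  p_k/q_k = 3/1
k=1  a_k=6  p_k/q_k = 19/6
→ (19, 6).  Check: 19²=361, 10·6²=360, difference 1.
(19+6√10)^2 = 721 + 228√10

19 6
721 228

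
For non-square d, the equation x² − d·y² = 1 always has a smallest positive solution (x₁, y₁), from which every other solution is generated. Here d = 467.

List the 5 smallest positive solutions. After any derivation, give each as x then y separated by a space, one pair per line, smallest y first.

1625626 75225
5285319783751 244575431700
17183906517558380626 795176361465413175
55869210433019434807260001 2585318735566902940613400
181644882158758119549456134390626 8405522709648569143113732563625

√467 → a₀=21, period (1,1,1,1,3,…,1,1,42); ℓ=14 even so k=13
k=0  a_k=21  p_k/q_k = 21/1
k=1  a_k=1  p_k/q_k = 22/1
…
k=3  a_k=1  p_k/q_k = 65/3
k=4  a_k=1  p_k/q_k = 108/5
…
k=6  a_k=3  p_k/q_k = 1275/59
k=7  a_k=21  p_k/q_k = 27164/1257
k=8  a_k=3  p_k/q_k = 82767/3830
…
k=10  a_k=1  p_k/q_k = 358232/16577
…
k=12  a_k=1  p_k/q_k = 991929/45901
k=13  a_k=1  p_k/q_k = 1625626/75225
→ (1625626, 75225).  Check: 1625626²=2642659891876, 467·75225²=2642659891875, difference 1.
(x_2, y_2) = (1625626·1625626 + 467·75225·75225, 1625626·75225 + 75225·1625626) = (5285319783751, 244575431700)
(x_3, y_3) = (1625626·5285319783751 + 467·75225·244575431700, 1625626·244575431700 + 75225·5285319783751) = (17183906517558380626, 795176361465413175)
(x_4, y_4) = (1625626·17183906517558380626 + 467·75225·795176361465413175, 1625626·795176361465413175 + 75225·17183906517558380626) = (55869210433019434807260001, 2585318735566902940613400)
(x_5, y_5) = (1625626·55869210433019434807260001 + 467·75225·2585318735566902940613400, 1625626·2585318735566902940613400 + 75225·55869210433019434807260001) = (181644882158758119549456134390626, 8405522709648569143113732563625)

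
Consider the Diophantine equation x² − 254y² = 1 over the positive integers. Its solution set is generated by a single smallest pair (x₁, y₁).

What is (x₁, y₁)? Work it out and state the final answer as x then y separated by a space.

√254 = [15; 1,14,1,30, …], period ℓ=4 (even) → k=3
i=0: a=15 ⇒ p=15, q=1
…
i=2: a=14 ⇒ p=239, q=15
i=3: a=1 ⇒ p=255, q=16
fundamental: x₁=255, y₁=16  (since 65025 − 254·256 = 1)

255 16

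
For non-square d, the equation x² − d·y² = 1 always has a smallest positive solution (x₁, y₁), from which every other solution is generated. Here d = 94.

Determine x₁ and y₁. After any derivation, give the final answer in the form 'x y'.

d=94: √d = [9; 1,2,3,1,1,…,2,1,18] (ℓ=16, even), read p_15/q_15
step 0: (9, 1)  from 9·(1,0) + (0,1)
…
step 14: (1490361, 153719)  from 2·(652934,67345) + (184493,19029)
step 15: (2143295, 221064)  from 1·(1490361,153719) + (652934,67345)
fundamental: x₁=2143295, y₁=221064  (since 4593713457025 − 94·48869292096 = 1)

2143295 221064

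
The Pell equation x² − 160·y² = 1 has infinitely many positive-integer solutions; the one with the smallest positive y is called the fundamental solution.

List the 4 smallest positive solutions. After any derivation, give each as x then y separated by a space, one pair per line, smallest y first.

[12; 1,1,1,5,1,1,1,24] for √160; ℓ=8 ⇒ convergent index 7
step 0: (12, 1)  from 12·(1,0) + (0,1)
…
step 6: (468, 37)  from 1·(253,20) + (215,17)
step 7: (721, 57)  from 1·(468,37) + (253,20)
→ (721, 57).  Check: 721²=519841, 160·57²=519840, difference 1.
n=2: (721,57)∘(721,57) = (721·721+160·57·57, 721·57+57·721) = (1039681,82194)
n=3: (1039681,82194)∘(721,57) = (721·1039681+160·57·82194, 721·82194+57·1039681) = (1499219281,118523691)
n=4: (1499219281,118523691)∘(721,57) = (721·1499219281+160·57·118523691, 721·118523691+57·1499219281) = (2161873163521,170911080228)

721 57
1039681 82194
1499219281 118523691
2161873163521 170911080228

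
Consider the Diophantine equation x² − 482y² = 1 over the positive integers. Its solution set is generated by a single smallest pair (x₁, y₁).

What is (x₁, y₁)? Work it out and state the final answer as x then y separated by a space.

[21; 1,20,1,42] for √482; ℓ=4 ⇒ convergent index 3
step 0: (21, 1)  from 21·(1,0) + (0,1)
…
step 2: (461, 21)  from 20·(22,1) + (21,1)
step 3: (483, 22)  from 1·(461,21) + (22,1)
→ (483, 22).  Check: 483²=233289, 482·22²=233288, difference 1.

483 22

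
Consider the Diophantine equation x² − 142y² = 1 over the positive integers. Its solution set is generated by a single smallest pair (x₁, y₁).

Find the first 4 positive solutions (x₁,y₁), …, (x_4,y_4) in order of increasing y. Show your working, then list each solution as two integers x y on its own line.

143 12
40897 3432
11696399 981540
3345129217 280717008

[11; 1,10,1,22] for √142; ℓ=4 ⇒ convergent index 3
k=0  a_k=11  p_k/q_k = 11/1
k=1  a_k=1  p_k/q_k = 12/1
k=2  a_k=10  p_k/q_k = 131/11
k=3  a_k=1  p_k/q_k = 143/12
→ (143, 12).  Check: 143²=20449, 142·12²=20448, difference 1.
(x_2, y_2) = (143·143 + 142·12·12, 143·12 + 12·143) = (40897, 3432)
(x_3, y_3) = (143·40897 + 142·12·3432, 143·3432 + 12·40897) = (11696399, 981540)
(x_4, y_4) = (143·11696399 + 142·12·981540, 143·981540 + 12·11696399) = (3345129217, 280717008)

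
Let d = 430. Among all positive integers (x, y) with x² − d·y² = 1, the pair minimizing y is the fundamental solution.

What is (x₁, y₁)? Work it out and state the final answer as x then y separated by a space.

√430 → a₀=20, period (1,2,1,3,1,…,2,1,40); ℓ=14 even so k=13
step 0: (20, 1)  from 20·(1,0) + (0,1)
step 1: (21, 1)  from 1·(20,1) + (1,0)
step 2: (62, 3)  from 2·(21,1) + (20,1)
step 3: (83, 4)  from 1·(62,3) + (21,1)
…
step 6: (2675, 129)  from 6·(394,19) + (311,15)
…
step 8: (133439, 6435)  from 6·(21794,1051) + (2675,129)
step 9: (155233, 7486)  from 1·(133439,6435) + (21794,1051)
step 10: (599138, 28893)  from 3·(155233,7486) + (133439,6435)
…
step 12: (2107880, 101651)  from 2·(754371,36379) + (599138,28893)
step 13: (2862251, 138030)  from 1·(2107880,101651) + (754371,36379)
fundamental: x₁=2862251, y₁=138030  (since 8192480787001 − 430·19052280900 = 1)

2862251 138030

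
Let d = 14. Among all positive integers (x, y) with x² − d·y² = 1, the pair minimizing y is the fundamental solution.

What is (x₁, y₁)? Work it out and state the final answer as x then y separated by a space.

15 4

d=14: √d = [3; 1,2,1,6] (ℓ=4, even), read p_3/q_3
i=0: a=3 ⇒ p=3, q=1
…
i=2: a=2 ⇒ p=11, q=3
i=3: a=1 ⇒ p=15, q=4
(x₁, y₁) = (15, 4);  15² − 14·4² = 1 ✓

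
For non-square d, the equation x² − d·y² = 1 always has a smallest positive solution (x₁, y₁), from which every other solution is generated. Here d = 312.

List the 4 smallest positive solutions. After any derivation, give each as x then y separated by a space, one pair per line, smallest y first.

53 3
5617 318
595349 33705
63101377 3572412

√312 → a₀=17, period (1,1,1,34); ℓ=4 even so k=3
a_0=17:  p_0=17·1+0=17,  q_0=17·0+1=1
a_1=1:  p_1=1·17+1=18,  q_1=1·1+0=1
a_2=1:  p_2=1·18+17=35,  q_2=1·1+1=2
a_3=1:  p_3=1·35+18=53,  q_3=1·2+1=3
→ (53, 3).  Check: 53²=2809, 312·3²=2808, difference 1.
(x_2, y_2) = (53·53 + 312·3·3, 53·3 + 3·53) = (5617, 318)
(x_3, y_3) = (53·5617 + 312·3·318, 53·318 + 3·5617) = (595349, 33705)
(x_4, y_4) = (53·595349 + 312·3·33705, 53·33705 + 3·595349) = (63101377, 3572412)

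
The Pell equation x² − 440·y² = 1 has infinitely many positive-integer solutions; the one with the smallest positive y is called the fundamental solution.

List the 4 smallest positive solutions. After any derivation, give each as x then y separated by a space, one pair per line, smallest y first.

√440 = [20; 1,40, …], period ℓ=2 (even) → k=1
step 0: (20, 1)  from 20·(1,0) + (0,1)
step 1: (21, 1)  from 1·(20,1) + (1,0)
→ (21, 1).  Check: 21²=441, 440·1²=440, difference 1.
k=2:  x_2 = 21·21+440·1·1 = 881,  y_2 = 21·1+1·21 = 42
k=3:  x_3 = 21·881+440·1·42 = 36981,  y_3 = 21·42+1·881 = 1763
k=4:  x_4 = 21·36981+440·1·1763 = 1552321,  y_4 = 21·1763+1·36981 = 74004

21 1
881 42
36981 1763
1552321 74004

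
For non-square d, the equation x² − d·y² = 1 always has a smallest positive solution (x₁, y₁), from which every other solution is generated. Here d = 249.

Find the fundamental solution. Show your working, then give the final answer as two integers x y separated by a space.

8553815 542076

[15; 1,3,1,1,5,…,3,1,30] for √249; ℓ=16 ⇒ convergent index 15
step 0: (15, 1)  from 15·(1,0) + (0,1)
step 1: (16, 1)  from 1·(15,1) + (1,0)
…
step 3: (79, 5)  from 1·(63,4) + (16,1)
step 4: (142, 9)  from 1·(79,5) + (63,4)
…
step 6: (931, 59)  from 1·(789,50) + (142,9)
step 7: (3582, 227)  from 3·(931,59) + (789,50)
step 8: (36751, 2329)  from 10·(3582,227) + (931,59)
step 9: (113835, 7214)  from 3·(36751,2329) + (3582,227)
step 10: (150586, 9543)  from 1·(113835,7214) + (36751,2329)
…
step 14: (6669699, 422675)  from 3·(1884116,119401) + (1017351,64472)
step 15: (8553815, 542076)  from 1·(6669699,422675) + (1884116,119401)
→ (8553815, 542076).  Check: 8553815²=73167751054225, 249·542076²=73167751054224, difference 1.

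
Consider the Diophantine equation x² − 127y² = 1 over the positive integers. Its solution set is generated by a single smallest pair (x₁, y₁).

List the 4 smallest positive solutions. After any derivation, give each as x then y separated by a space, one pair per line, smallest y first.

√127 = [11; 3,1,2,2,7,11,7,2,2,1,3,22, …], period ℓ=12 (even) → k=11
step 0: (11, 1)  from 11·(1,0) + (0,1)
step 1: (34, 3)  from 3·(11,1) + (1,0)
…
step 5: (2175, 193)  from 7·(293,26) + (124,11)
…
step 7: (171701, 15236)  from 7·(24218,2149) + (2175,193)
…
step 10: (1274561, 113099)  from 1·(906941,80478) + (367620,32621)
step 11: (4730624, 419775)  from 3·(1274561,113099) + (906941,80478)
(x₁, y₁) = (4730624, 419775);  4730624² − 127·419775² = 1 ✓
k=2:  x_2 = 4730624·4730624+127·419775·419775 = 44757606858751,  y_2 = 4730624·419775+419775·4730624 = 3971595379200
k=3:  x_3 = 4730624·44757606858751+127·419775·3971595379200 = 423462818377139450624,  y_3 = 4730624·3971595379200+419775·44757606858751 = 37576248838264821825
k=4:  x_4 = 4730624·423462818377139450624+127·419775·37576248838264821825 = 4006486743445029115330560001,  y_4 = 4730624·37576248838264821825+419775·423462818377139450624 = 355518209168531397366758400

4730624 419775
44757606858751 3971595379200
423462818377139450624 37576248838264821825
4006486743445029115330560001 355518209168531397366758400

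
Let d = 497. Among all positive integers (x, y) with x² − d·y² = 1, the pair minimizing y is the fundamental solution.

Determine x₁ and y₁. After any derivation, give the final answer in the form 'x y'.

1201887 53912

d=497: √d = [22; 3,2,2,5,6,5,2,2,3,44] (ℓ=10, even), read p_9/q_9
k=0  a_k=22  p_k/q_k = 22/1
…
k=4  a_k=5  p_k/q_k = 2051/92
…
k=6  a_k=5  p_k/q_k = 65476/2937
k=7  a_k=2  p_k/q_k = 143637/6443
k=8  a_k=2  p_k/q_k = 352750/15823
k=9  a_k=3  p_k/q_k = 1201887/53912
→ (1201887, 53912).  Check: 1201887²=1444532360769, 497·53912²=1444532360768, difference 1.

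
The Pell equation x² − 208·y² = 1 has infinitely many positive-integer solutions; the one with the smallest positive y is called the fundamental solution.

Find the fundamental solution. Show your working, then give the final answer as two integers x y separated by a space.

649 45

√208 = [14; 2,2,1,2,2,28, …], period ℓ=6 (even) → k=5
k=0  a_k=14  p_k/q_k = 14/1
…
k=2  a_k=2  p_k/q_k = 72/5
k=3  a_k=1  p_k/q_k = 101/7
k=4  a_k=2  p_k/q_k = 274/19
k=5  a_k=2  p_k/q_k = 649/45
fundamental: x₁=649, y₁=45  (since 421201 − 208·2025 = 1)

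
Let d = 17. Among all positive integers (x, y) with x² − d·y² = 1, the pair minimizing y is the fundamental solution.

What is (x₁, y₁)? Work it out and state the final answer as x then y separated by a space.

√17 = [4; 8, …], period ℓ=1 (odd) → k=1
i=0: a=4 ⇒ p=4, q=1
i=1: a=8 ⇒ p=33, q=8
(x₁, y₁) = (33, 8);  33² − 17·8² = 1 ✓

33 8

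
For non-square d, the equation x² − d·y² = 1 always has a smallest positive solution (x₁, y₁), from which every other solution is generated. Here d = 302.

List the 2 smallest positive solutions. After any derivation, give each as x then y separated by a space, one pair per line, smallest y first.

√302 → a₀=17, period (2,1,1,1,4,…,1,2,34); ℓ=16 even so k=15
k=0  a_k=17  p_k/q_k = 17/1
…
k=3  a_k=1  p_k/q_k = 87/5
…
k=5  a_k=4  p_k/q_k = 643/37
k=6  a_k=2  p_k/q_k = 1425/82
…
k=8  a_k=16  p_k/q_k = 34513/1986
…
k=11  a_k=4  p_k/q_k = 467281/26889
k=12  a_k=1  p_k/q_k = 574956/33085
…
k=14  a_k=1  p_k/q_k = 1617193/93059
k=15  a_k=2  p_k/q_k = 4276623/246092
fundamental: x₁=4276623, y₁=246092  (since 18289504284129 − 302·60561272464 = 1)
(4276623+246092√302)^2 = 36579008568257 + 2104885414632√302

4276623 246092
36579008568257 2104885414632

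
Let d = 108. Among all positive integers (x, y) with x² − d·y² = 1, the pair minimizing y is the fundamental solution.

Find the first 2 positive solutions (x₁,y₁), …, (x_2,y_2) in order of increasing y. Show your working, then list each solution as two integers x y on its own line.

[10; 2,1,1,4,1,1,2,20] for √108; ℓ=8 ⇒ convergent index 7
a_0=10:  p_0=10·1+0=10,  q_0=10·0+1=1
a_1=2:  p_1=2·10+1=21,  q_1=2·1+0=2
a_2=1:  p_2=1·21+10=31,  q_2=1·2+1=3
…
a_4=4:  p_4=4·52+31=239,  q_4=4·5+3=23
…
a_6=1:  p_6=1·291+239=530,  q_6=1·28+23=51
a_7=2:  p_7=2·530+291=1351,  q_7=2·51+28=130
→ (1351, 130).  Check: 1351²=1825201, 108·130²=1825200, difference 1.
k=2:  x_2 = 1351·1351+108·130·130 = 3650401,  y_2 = 1351·130+130·1351 = 351260

1351 130
3650401 351260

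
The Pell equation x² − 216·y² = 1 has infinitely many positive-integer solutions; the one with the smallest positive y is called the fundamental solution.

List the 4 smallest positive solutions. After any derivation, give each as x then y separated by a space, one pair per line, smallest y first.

√216 → a₀=14, period (1,2,3,2,1,28); ℓ=6 even so k=5
k=0  a_k=14  p_k/q_k = 14/1
k=1  a_k=1  p_k/q_k = 15/1
k=2  a_k=2  p_k/q_k = 44/3
k=3  a_k=3  p_k/q_k = 147/10
k=4  a_k=2  p_k/q_k = 338/23
k=5  a_k=1  p_k/q_k = 485/33
→ (485, 33).  Check: 485²=235225, 216·33²=235224, difference 1.
(x_2, y_2) = (485·485 + 216·33·33, 485·33 + 33·485) = (470449, 32010)
(x_3, y_3) = (485·470449 + 216·33·32010, 485·32010 + 33·470449) = (456335045, 31049667)
(x_4, y_4) = (485·456335045 + 216·33·31049667, 485·31049667 + 33·456335045) = (442644523201, 30118144980)

485 33
470449 32010
456335045 31049667
442644523201 30118144980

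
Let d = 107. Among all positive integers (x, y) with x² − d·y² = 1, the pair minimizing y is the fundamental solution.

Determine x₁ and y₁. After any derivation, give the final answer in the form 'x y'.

d=107: √d = [10; 2,1,9,1,2,20] (ℓ=6, even), read p_5/q_5
step 0: (10, 1)  from 10·(1,0) + (0,1)
step 1: (21, 2)  from 2·(10,1) + (1,0)
step 2: (31, 3)  from 1·(21,2) + (10,1)
step 3: (300, 29)  from 9·(31,3) + (21,2)
step 4: (331, 32)  from 1·(300,29) + (31,3)
step 5: (962, 93)  from 2·(331,32) + (300,29)
→ (962, 93).  Check: 962²=925444, 107·93²=925443, difference 1.

962 93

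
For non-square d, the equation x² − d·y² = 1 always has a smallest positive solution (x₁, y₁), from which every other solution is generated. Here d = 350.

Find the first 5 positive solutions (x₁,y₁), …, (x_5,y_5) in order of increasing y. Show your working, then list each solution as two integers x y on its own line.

[18; 1,2,2,2,1,36] for √350; ℓ=6 ⇒ convergent index 5
i=0: a=18 ⇒ p=18, q=1
i=1: a=1 ⇒ p=19, q=1
…
i=3: a=2 ⇒ p=131, q=7
i=4: a=2 ⇒ p=318, q=17
i=5: a=1 ⇒ p=449, q=24
→ (449, 24).  Check: 449²=201601, 350·24²=201600, difference 1.
n=2: (449,24)∘(449,24) = (449·449+350·24·24, 449·24+24·449) = (403201,21552)
n=3: (403201,21552)∘(449,24) = (449·403201+350·24·21552, 449·21552+24·403201) = (362074049,19353672)
n=4: (362074049,19353672)∘(449,24) = (449·362074049+350·24·19353672, 449·19353672+24·362074049) = (325142092801,17379575904)
n=5: (325142092801,17379575904)∘(449,24) = (449·325142092801+350·24·17379575904, 449·17379575904+24·325142092801) = (291977237261249,15606839808120)

449 24
403201 21552
362074049 19353672
325142092801 17379575904
291977237261249 15606839808120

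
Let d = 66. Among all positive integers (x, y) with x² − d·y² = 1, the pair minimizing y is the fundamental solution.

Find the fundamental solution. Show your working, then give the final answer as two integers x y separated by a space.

65 8

√66 → a₀=8, period (8,16); ℓ=2 even so k=1
i=0: a=8 ⇒ p=8, q=1
i=1: a=8 ⇒ p=65, q=8
(x₁, y₁) = (65, 8);  65² − 66·8² = 1 ✓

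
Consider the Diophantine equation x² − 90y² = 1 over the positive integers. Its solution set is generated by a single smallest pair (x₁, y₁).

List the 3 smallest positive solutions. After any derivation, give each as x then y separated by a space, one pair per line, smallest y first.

d=90: √d = [9; 2,18] (ℓ=2, even), read p_1/q_1
i=0: a=9 ⇒ p=9, q=1
i=1: a=2 ⇒ p=19, q=2
(x₁, y₁) = (19, 2);  19² − 90·2² = 1 ✓
(19+2√90)^2 = 721 + 76√90
(19+2√90)^3 = 27379 + 2886√90

19 2
721 76
27379 2886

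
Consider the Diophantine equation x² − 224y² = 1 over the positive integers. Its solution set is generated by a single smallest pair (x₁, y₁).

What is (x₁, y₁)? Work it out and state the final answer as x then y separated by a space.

15 1

√224 = [14; 1,28, …], period ℓ=2 (even) → k=1
a_0=14:  p_0=14·1+0=14,  q_0=14·0+1=1
a_1=1:  p_1=1·14+1=15,  q_1=1·1+0=1
fundamental: x₁=15, y₁=1  (since 225 − 224·1 = 1)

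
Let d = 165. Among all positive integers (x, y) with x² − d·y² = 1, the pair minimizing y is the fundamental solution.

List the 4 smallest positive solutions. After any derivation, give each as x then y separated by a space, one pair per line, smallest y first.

1079 84
2328481 181272
5024860919 391184892
10843647534721 844176815664

[12; 1,5,2,5,1,24] for √165; ℓ=6 ⇒ convergent index 5
step 0: (12, 1)  from 12·(1,0) + (0,1)
…
step 3: (167, 13)  from 2·(77,6) + (13,1)
step 4: (912, 71)  from 5·(167,13) + (77,6)
step 5: (1079, 84)  from 1·(912,71) + (167,13)
(x₁, y₁) = (1079, 84);  1079² − 165·84² = 1 ✓
k=2:  x_2 = 1079·1079+165·84·84 = 2328481,  y_2 = 1079·84+84·1079 = 181272
k=3:  x_3 = 1079·2328481+165·84·181272 = 5024860919,  y_3 = 1079·181272+84·2328481 = 391184892
k=4:  x_4 = 1079·5024860919+165·84·391184892 = 10843647534721,  y_4 = 1079·391184892+84·5024860919 = 844176815664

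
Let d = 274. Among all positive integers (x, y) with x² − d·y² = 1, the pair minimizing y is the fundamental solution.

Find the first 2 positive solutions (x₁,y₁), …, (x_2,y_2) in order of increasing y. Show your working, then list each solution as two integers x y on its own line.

[16; 1,1,4,4,1,1,32] for √274; ℓ=7 ⇒ convergent index 13
i=0: a=16 ⇒ p=16, q=1
i=1: a=1 ⇒ p=17, q=1
i=2: a=1 ⇒ p=33, q=2
i=3: a=4 ⇒ p=149, q=9
…
i=5: a=1 ⇒ p=778, q=47
…
i=8: a=1 ⇒ p=47209, q=2852
i=9: a=1 ⇒ p=93011, q=5619
i=10: a=4 ⇒ p=419253, q=25328
…
i=12: a=1 ⇒ p=2189276, q=132259
i=13: a=1 ⇒ p=3959299, q=239190
→ (3959299, 239190).  Check: 3959299²=15676048571401, 274·239190²=15676048571400, difference 1.
k=2:  x_2 = 3959299·3959299+274·239190·239190 = 31352097142801,  y_2 = 3959299·239190+239190·3959299 = 1894049455620

3959299 239190
31352097142801 1894049455620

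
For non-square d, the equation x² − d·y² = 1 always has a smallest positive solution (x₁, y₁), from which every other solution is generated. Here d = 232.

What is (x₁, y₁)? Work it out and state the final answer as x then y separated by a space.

19603 1287

[15; 4,3,7,3,4,30] for √232; ℓ=6 ⇒ convergent index 5
a_0=15:  p_0=15·1+0=15,  q_0=15·0+1=1
a_1=4:  p_1=4·15+1=61,  q_1=4·1+0=4
…
a_4=3:  p_4=3·1447+198=4539,  q_4=3·95+13=298
a_5=4:  p_5=4·4539+1447=19603,  q_5=4·298+95=1287
(x₁, y₁) = (19603, 1287);  19603² − 232·1287² = 1 ✓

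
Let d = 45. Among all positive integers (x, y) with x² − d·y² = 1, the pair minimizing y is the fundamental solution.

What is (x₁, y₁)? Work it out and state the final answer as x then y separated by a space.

161 24

[6; 1,2,2,2,1,12] for √45; ℓ=6 ⇒ convergent index 5
k=0  a_k=6  p_k/q_k = 6/1
…
k=2  a_k=2  p_k/q_k = 20/3
…
k=4  a_k=2  p_k/q_k = 114/17
k=5  a_k=1  p_k/q_k = 161/24
→ (161, 24).  Check: 161²=25921, 45·24²=25920, difference 1.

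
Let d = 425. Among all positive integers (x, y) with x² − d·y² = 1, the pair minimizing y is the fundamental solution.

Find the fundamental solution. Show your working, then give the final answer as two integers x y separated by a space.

√425 → a₀=20, period (1,1,1,1,1,1,40); ℓ=7 odd so k=13
i=0: a=20 ⇒ p=20, q=1
i=1: a=1 ⇒ p=21, q=1
i=2: a=1 ⇒ p=41, q=2
i=3: a=1 ⇒ p=62, q=3
i=4: a=1 ⇒ p=103, q=5
…
i=6: a=1 ⇒ p=268, q=13
i=7: a=40 ⇒ p=10885, q=528
…
i=9: a=1 ⇒ p=22038, q=1069
i=10: a=1 ⇒ p=33191, q=1610
i=11: a=1 ⇒ p=55229, q=2679
i=12: a=1 ⇒ p=88420, q=4289
i=13: a=1 ⇒ p=143649, q=6968
→ (143649, 6968).  Check: 143649²=20635035201, 425·6968²=20635035200, difference 1.

143649 6968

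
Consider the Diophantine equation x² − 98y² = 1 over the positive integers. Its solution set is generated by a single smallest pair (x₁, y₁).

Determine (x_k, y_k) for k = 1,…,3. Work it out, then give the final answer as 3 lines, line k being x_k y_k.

√98 → a₀=9, period (1,8,1,18); ℓ=4 even so k=3
i=0: a=9 ⇒ p=9, q=1
i=1: a=1 ⇒ p=10, q=1
i=2: a=8 ⇒ p=89, q=9
i=3: a=1 ⇒ p=99, q=10
fundamental: x₁=99, y₁=10  (since 9801 − 98·100 = 1)
k=2:  x_2 = 99·99+98·10·10 = 19601,  y_2 = 99·10+10·99 = 1980
k=3:  x_3 = 99·19601+98·10·1980 = 3880899,  y_3 = 99·1980+10·19601 = 392030

99 10
19601 1980
3880899 392030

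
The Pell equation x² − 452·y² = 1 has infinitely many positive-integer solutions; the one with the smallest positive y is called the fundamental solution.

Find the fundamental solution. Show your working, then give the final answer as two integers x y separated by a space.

1204353 56648

√452 → a₀=21, period (3,1,5,3,10,3,5,1,3,42); ℓ=10 even so k=9
a_0=21:  p_0=21·1+0=21,  q_0=21·0+1=1
a_1=3:  p_1=3·21+1=64,  q_1=3·1+0=3
a_2=1:  p_2=1·64+21=85,  q_2=1·3+1=4
a_3=5:  p_3=5·85+64=489,  q_3=5·4+3=23
a_4=3:  p_4=3·489+85=1552,  q_4=3·23+4=73
…
a_6=3:  p_6=3·16009+1552=49579,  q_6=3·753+73=2332
a_7=5:  p_7=5·49579+16009=263904,  q_7=5·2332+753=12413
a_8=1:  p_8=1·263904+49579=313483,  q_8=1·12413+2332=14745
a_9=3:  p_9=3·313483+263904=1204353,  q_9=3·14745+12413=56648
→ (1204353, 56648).  Check: 1204353²=1450466148609, 452·56648²=1450466148608, difference 1.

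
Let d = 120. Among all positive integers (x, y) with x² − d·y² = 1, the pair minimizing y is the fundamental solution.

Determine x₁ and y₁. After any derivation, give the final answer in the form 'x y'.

√120 = [10; 1,20, …], period ℓ=2 (even) → k=1
step 0: (10, 1)  from 10·(1,0) + (0,1)
step 1: (11, 1)  from 1·(10,1) + (1,0)
(x₁, y₁) = (11, 1);  11² − 120·1² = 1 ✓

11 1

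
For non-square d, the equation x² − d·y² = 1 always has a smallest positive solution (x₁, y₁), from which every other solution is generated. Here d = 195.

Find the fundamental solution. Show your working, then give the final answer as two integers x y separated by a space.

√195 → a₀=13, period (1,26); ℓ=2 even so k=1
step 0: (13, 1)  from 13·(1,0) + (0,1)
step 1: (14, 1)  from 1·(13,1) + (1,0)
fundamental: x₁=14, y₁=1  (since 196 − 195·1 = 1)

14 1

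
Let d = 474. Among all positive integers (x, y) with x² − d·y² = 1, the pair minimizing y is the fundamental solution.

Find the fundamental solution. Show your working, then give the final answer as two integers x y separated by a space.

193549 8890

d=474: √d = [21; 1,3,2,1,1,…,3,1,42] (ℓ=14, even), read p_13/q_13
step 0: (21, 1)  from 21·(1,0) + (0,1)
…
step 2: (87, 4)  from 3·(22,1) + (21,1)
step 3: (196, 9)  from 2·(87,4) + (22,1)
step 4: (283, 13)  from 1·(196,9) + (87,4)
step 5: (479, 22)  from 1·(283,13) + (196,9)
…
step 7: (5051, 232)  from 6·(762,35) + (479,22)
step 8: (5813, 267)  from 1·(5051,232) + (762,35)
step 9: (10864, 499)  from 1·(5813,267) + (5051,232)
step 10: (16677, 766)  from 1·(10864,499) + (5813,267)
step 11: (44218, 2031)  from 2·(16677,766) + (10864,499)
step 12: (149331, 6859)  from 3·(44218,2031) + (16677,766)
step 13: (193549, 8890)  from 1·(149331,6859) + (44218,2031)
(x₁, y₁) = (193549, 8890);  193549² − 474·8890² = 1 ✓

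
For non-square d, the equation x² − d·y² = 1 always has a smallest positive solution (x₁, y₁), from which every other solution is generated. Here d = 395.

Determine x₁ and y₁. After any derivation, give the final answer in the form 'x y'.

159 8

√395 → a₀=19, period (1,6,1,38); ℓ=4 even so k=3
i=0: a=19 ⇒ p=19, q=1
i=1: a=1 ⇒ p=20, q=1
i=2: a=6 ⇒ p=139, q=7
i=3: a=1 ⇒ p=159, q=8
→ (159, 8).  Check: 159²=25281, 395·8²=25280, difference 1.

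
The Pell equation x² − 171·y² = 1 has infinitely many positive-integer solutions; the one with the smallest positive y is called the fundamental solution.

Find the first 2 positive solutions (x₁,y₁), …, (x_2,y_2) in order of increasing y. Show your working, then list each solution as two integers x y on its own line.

√171 = [13; 13,26, …], period ℓ=2 (even) → k=1
a_0=13:  p_0=13·1+0=13,  q_0=13·0+1=1
a_1=13:  p_1=13·13+1=170,  q_1=13·1+0=13
→ (170, 13).  Check: 170²=28900, 171·13²=28899, difference 1.
k=2:  x_2 = 170·170+171·13·13 = 57799,  y_2 = 170·13+13·170 = 4420

170 13
57799 4420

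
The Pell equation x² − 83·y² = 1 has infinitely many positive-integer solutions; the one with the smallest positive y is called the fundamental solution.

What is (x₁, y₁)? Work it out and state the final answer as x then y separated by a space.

82 9

√83 → a₀=9, period (9,18); ℓ=2 even so k=1
step 0: (9, 1)  from 9·(1,0) + (0,1)
step 1: (82, 9)  from 9·(9,1) + (1,0)
→ (82, 9).  Check: 82²=6724, 83·9²=6723, difference 1.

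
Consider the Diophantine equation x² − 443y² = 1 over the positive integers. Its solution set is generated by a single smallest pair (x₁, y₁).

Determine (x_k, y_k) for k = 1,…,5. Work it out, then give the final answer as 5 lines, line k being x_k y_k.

442 21
390727 18564
345402226 16410555
305335177057 14506912056
269915951116162 12824093846949

√443 → a₀=21, period (21,42); ℓ=2 even so k=1
k=0  a_k=21  p_k/q_k = 21/1
k=1  a_k=21  p_k/q_k = 442/21
(x₁, y₁) = (442, 21);  442² − 443·21² = 1 ✓
k=2:  x_2 = 442·442+443·21·21 = 390727,  y_2 = 442·21+21·442 = 18564
k=3:  x_3 = 442·390727+443·21·18564 = 345402226,  y_3 = 442·18564+21·390727 = 16410555
k=4:  x_4 = 442·345402226+443·21·16410555 = 305335177057,  y_4 = 442·16410555+21·345402226 = 14506912056
k=5:  x_5 = 442·305335177057+443·21·14506912056 = 269915951116162,  y_5 = 442·14506912056+21·305335177057 = 12824093846949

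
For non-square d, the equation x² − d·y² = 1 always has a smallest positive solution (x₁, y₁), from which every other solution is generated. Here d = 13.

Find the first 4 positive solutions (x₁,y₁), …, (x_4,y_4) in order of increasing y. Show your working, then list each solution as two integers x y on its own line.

√13 → a₀=3, period (1,1,1,1,6); ℓ=5 odd so k=9
step 0: (3, 1)  from 3·(1,0) + (0,1)
step 1: (4, 1)  from 1·(3,1) + (1,0)
…
step 4: (18, 5)  from 1·(11,3) + (7,2)
step 5: (119, 33)  from 6·(18,5) + (11,3)
…
step 8: (393, 109)  from 1·(256,71) + (137,38)
step 9: (649, 180)  from 1·(393,109) + (256,71)
→ (649, 180).  Check: 649²=421201, 13·180²=421200, difference 1.
(649+180√13)^2 = 842401 + 233640√13
(649+180√13)^3 = 1093435849 + 303264540√13
(649+180√13)^4 = 1419278889601 + 393637139280√13

649 180
842401 233640
1093435849 303264540
1419278889601 393637139280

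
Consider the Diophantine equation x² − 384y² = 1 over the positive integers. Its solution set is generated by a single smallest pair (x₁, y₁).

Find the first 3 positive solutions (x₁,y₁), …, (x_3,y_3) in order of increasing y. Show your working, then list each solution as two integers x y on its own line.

4801 245
46099201 2352490
442644523201 22588608735

√384 = [19; 1,1,2,9,2,1,1,38, …], period ℓ=8 (even) → k=7
k=0  a_k=19  p_k/q_k = 19/1
k=1  a_k=1  p_k/q_k = 20/1
k=2  a_k=1  p_k/q_k = 39/2
…
k=4  a_k=9  p_k/q_k = 921/47
k=5  a_k=2  p_k/q_k = 1940/99
k=6  a_k=1  p_k/q_k = 2861/146
k=7  a_k=1  p_k/q_k = 4801/245
fundamental: x₁=4801, y₁=245  (since 23049601 − 384·60025 = 1)
k=2:  x_2 = 4801·4801+384·245·245 = 46099201,  y_2 = 4801·245+245·4801 = 2352490
k=3:  x_3 = 4801·46099201+384·245·2352490 = 442644523201,  y_3 = 4801·2352490+245·46099201 = 22588608735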